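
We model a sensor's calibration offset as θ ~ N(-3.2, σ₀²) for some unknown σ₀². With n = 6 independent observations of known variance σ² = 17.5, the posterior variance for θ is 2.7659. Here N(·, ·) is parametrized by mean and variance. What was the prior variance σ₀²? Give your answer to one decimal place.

Posterior precision equals prior precision plus data precision: 1/σ_n² = 1/σ₀² + n/σ².
So 1/σ₀² = 1/2.7659 − 6/17.5 = 0.361546 − 0.342857 = 0.018689.
Hence σ₀² = 1/0.018689 ≈ 53.5.

σ₀² = 53.5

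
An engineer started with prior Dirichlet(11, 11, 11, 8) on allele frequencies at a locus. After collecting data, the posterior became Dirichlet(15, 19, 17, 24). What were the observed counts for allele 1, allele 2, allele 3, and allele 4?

counts (4, 8, 6, 16)

For a Dirichlet(α) prior with multinomial counts c, the posterior is Dirichlet(α + c) componentwise.
Counts are posterior − prior componentwise: 15−11=4, 19−11=8, 17−11=6, 24−8=16.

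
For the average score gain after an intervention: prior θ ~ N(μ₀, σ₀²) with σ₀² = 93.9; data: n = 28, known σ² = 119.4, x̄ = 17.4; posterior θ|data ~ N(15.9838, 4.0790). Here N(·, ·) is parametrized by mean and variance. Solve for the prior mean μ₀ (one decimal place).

With known observation variance, the Normal–Normal posterior has precision τ_n = τ₀ + n/σ² and mean μ_n = (τ₀μ₀ + (n/σ²)x̄)/τ_n.
Here τ₀ = 1/93.9 = 0.010650 and τ_data = 28/119.4 = 0.234506, so τ_n = 0.245156.
Rearranging for μ₀: μ₀ = (μ_n·τ_n − τ_data·x̄)/τ₀ = (15.9838·0.245156 − 0.234506·17.4) / 0.010650 = -0.161880/0.010650 ≈ -15.2.

μ₀ = -15.2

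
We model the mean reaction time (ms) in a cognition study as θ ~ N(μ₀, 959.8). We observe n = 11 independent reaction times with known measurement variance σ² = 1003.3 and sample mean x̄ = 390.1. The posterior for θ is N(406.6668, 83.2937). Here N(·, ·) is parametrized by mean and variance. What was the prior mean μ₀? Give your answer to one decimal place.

μ₀ = 581.0

With known observation variance, the Normal–Normal posterior has precision τ_n = τ₀ + n/σ² and mean μ_n = (τ₀μ₀ + (n/σ²)x̄)/τ_n.
Here τ₀ = 1/959.8 = 0.001042 and τ_data = 11/1003.3 = 0.010964, so τ_n = 0.012006.
Rearranging for μ₀: μ₀ = (μ_n·τ_n − τ_data·x̄)/τ₀ = (406.6668·0.012006 − 0.010964·390.1) / 0.001042 = 0.605385/0.001042 ≈ 581.0.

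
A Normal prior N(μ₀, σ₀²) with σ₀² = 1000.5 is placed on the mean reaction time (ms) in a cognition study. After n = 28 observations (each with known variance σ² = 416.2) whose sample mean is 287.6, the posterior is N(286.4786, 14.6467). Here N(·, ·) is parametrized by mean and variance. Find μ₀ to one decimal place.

With known observation variance, the Normal–Normal posterior has precision τ_n = τ₀ + n/σ² and mean μ_n = (τ₀μ₀ + (n/σ²)x̄)/τ_n.
Here τ₀ = 1/1000.5 = 0.001000 and τ_data = 28/416.2 = 0.067275, so τ_n = 0.068275.
Rearranging for μ₀: μ₀ = (μ_n·τ_n − τ_data·x̄)/τ₀ = (286.4786·0.068275 − 0.067275·287.6) / 0.001000 = 0.211036/0.001000 ≈ 211.0.

μ₀ = 211.0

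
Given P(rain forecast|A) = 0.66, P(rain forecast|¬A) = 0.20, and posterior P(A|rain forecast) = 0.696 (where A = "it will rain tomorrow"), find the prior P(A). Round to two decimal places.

Bayes' rule in odds form gives O(A|E) = O(A)·[P(E|A)/P(E|¬A)], hence O(A) = O(A|E)/LR.
Posterior odds = 0.696/(1−0.696) = 2.2895. LR = 0.66/0.20 = 3.3000.
Prior odds = 2.2895/3.3000 = 0.6938, so P(A) = 0.6938/(1+0.6938) ≈ 0.41.

P(A) = 0.41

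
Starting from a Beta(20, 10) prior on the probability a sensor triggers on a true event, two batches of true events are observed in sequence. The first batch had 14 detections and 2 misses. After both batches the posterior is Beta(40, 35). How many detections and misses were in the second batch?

6 detections and 23 misses

Sequential conjugate updates are equivalent to a single update on the pooled data, so total successes = posterior α − prior α and total failures = posterior β − prior β.
Total across both batches: 40−20=20 detections, 35−10=25 misses.
Subtract the first batch: 20−14=6 detections and 25−2=23 misses.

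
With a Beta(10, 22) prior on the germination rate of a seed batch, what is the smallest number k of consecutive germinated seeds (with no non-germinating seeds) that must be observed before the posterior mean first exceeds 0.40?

k = 5

After k germinated seeds and 0 non-germinating seeds the posterior is Beta(10+k, 22), with mean (10+k)/(10+22+k).
Set (10+k)/(32+k) > 0.40 and solve: k > (0.40·32 − 10)/(1 − 0.40) = 4.667.
The smallest integer exceeding 4.667 is 5, and checking k=5: (15)/(37) = 0.4054 > 0.40.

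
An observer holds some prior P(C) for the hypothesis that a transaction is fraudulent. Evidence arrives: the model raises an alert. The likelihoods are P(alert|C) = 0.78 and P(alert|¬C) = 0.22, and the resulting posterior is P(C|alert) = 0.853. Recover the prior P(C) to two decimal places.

In odds form, posterior odds = prior odds × likelihood ratio, so prior odds = posterior odds ÷ LR.
Posterior odds = 0.853/(1−0.853) = 5.8027. LR = 0.78/0.22 = 3.5455.
Prior odds = 5.8027/3.5455 = 1.6366, so P(C) = 1.6366/(1+1.6366) ≈ 0.62.

P(C) = 0.62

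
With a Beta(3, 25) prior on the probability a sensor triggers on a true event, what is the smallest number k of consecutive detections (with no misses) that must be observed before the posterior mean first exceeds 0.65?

After k detections and 0 misses the posterior is Beta(3+k, 25), with mean (3+k)/(3+25+k).
Set (3+k)/(28+k) > 0.65 and solve: k > (0.65·28 − 3)/(1 − 0.65) = 43.429.
The smallest integer exceeding 43.429 is 44, and checking k=44: (47)/(72) = 0.6528 > 0.65.

k = 44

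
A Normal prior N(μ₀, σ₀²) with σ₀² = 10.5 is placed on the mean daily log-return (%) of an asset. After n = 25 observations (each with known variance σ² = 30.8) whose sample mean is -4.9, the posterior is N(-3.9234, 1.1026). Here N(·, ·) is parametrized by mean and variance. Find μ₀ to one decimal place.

μ₀ = 4.4

With known observation variance, the Normal–Normal posterior has precision τ_n = τ₀ + n/σ² and mean μ_n = (τ₀μ₀ + (n/σ²)x̄)/τ_n.
Here τ₀ = 1/10.5 = 0.095238 and τ_data = 25/30.8 = 0.811688, so τ_n = 0.906926.
Rearranging for μ₀: μ₀ = (μ_n·τ_n − τ_data·x̄)/τ₀ = (-3.9234·0.906926 − 0.811688·-4.9) / 0.095238 = 0.419038/0.095238 ≈ 4.4.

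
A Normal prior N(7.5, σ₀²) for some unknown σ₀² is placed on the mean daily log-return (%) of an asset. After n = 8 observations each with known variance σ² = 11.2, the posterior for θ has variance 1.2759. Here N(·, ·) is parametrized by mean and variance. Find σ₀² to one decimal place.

Posterior precision equals prior precision plus data precision: 1/σ_n² = 1/σ₀² + n/σ².
So 1/σ₀² = 1/1.2759 − 8/11.2 = 0.783760 − 0.714286 = 0.069474.
Hence σ₀² = 1/0.069474 ≈ 14.4.

σ₀² = 14.4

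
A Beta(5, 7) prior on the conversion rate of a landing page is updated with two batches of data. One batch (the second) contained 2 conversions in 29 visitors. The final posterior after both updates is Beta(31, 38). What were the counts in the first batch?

Sequential conjugate updates are equivalent to a single update on the pooled data, so total successes = posterior α − prior α and total failures = posterior β − prior β.
Total across both batches: 31−5=26 conversions, 38−7=31 bounces.
Subtract the second batch: 26−2=24 conversions and 31−27=4 bounces.

24 conversions and 4 bounces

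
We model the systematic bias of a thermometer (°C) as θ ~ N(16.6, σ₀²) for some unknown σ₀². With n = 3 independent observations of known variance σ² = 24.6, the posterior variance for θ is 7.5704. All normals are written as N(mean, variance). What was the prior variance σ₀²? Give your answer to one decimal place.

σ₀² = 98.6

For the Normal–Normal model with known σ², precisions add: τ_n = τ₀ + n/σ².
So 1/σ₀² = 1/7.5704 − 3/24.6 = 0.132093 − 0.121951 = 0.010142.
Hence σ₀² = 1/0.010142 ≈ 98.6.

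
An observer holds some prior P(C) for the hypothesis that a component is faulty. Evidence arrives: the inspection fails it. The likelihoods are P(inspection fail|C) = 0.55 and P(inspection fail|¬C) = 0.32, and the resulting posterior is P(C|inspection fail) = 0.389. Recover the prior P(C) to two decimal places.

P(C) = 0.27

In odds form, posterior odds = prior odds × likelihood ratio, so prior odds = posterior odds ÷ LR.
Posterior odds = 0.389/(1−0.389) = 0.6367. LR = 0.55/0.32 = 1.7188.
Prior odds = 0.6367/1.7188 = 0.3704, so P(C) = 0.3704/(1+0.3704) ≈ 0.27.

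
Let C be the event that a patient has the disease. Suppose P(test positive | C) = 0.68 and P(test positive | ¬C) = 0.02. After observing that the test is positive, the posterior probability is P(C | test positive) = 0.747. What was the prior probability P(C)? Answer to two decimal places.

P(C) = 0.08

Bayes' rule in odds form gives O(C|E) = O(C)·[P(E|C)/P(E|¬C)], hence O(C) = O(C|E)/LR.
Posterior odds = 0.747/(1−0.747) = 2.9526. LR = 0.68/0.02 = 34.0000.
Prior odds = 2.9526/34.0000 = 0.0868, so P(C) = 0.0868/(1+0.0868) ≈ 0.08.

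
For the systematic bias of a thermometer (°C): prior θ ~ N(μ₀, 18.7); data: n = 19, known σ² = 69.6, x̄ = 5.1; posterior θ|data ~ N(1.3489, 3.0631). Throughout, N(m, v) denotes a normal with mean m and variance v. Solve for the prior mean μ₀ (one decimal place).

With known observation variance, the Normal–Normal posterior has precision τ_n = τ₀ + n/σ² and mean μ_n = (τ₀μ₀ + (n/σ²)x̄)/τ_n.
Here τ₀ = 1/18.7 = 0.053476 and τ_data = 19/69.6 = 0.272989, so τ_n = 0.326465.
Rearranging for μ₀: μ₀ = (μ_n·τ_n − τ_data·x̄)/τ₀ = (1.3489·0.326465 − 0.272989·5.1) / 0.053476 = -0.951875/0.053476 ≈ -17.8.

μ₀ = -17.8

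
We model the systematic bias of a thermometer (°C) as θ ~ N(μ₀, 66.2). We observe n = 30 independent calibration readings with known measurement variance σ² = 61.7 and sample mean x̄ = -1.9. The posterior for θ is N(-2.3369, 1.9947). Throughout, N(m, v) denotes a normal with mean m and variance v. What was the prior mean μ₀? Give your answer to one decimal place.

With known observation variance, the Normal–Normal posterior has precision τ_n = τ₀ + n/σ² and mean μ_n = (τ₀μ₀ + (n/σ²)x̄)/τ_n.
Here τ₀ = 1/66.2 = 0.015106 and τ_data = 30/61.7 = 0.486224, so τ_n = 0.501330.
Rearranging for μ₀: μ₀ = (μ_n·τ_n − τ_data·x̄)/τ₀ = (-2.3369·0.501330 − 0.486224·-1.9) / 0.015106 = -0.247732/0.015106 ≈ -16.4.

μ₀ = -16.4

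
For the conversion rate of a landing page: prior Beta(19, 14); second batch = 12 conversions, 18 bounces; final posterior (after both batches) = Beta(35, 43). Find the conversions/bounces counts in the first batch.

Because Beta–binomial updating is additive in the counts, the combined data contributed (α_post−α_prior, β_post−β_prior) successes and failures.
Total across both batches: 35−19=16 conversions, 43−14=29 bounces.
Subtract the second batch: 16−12=4 conversions and 29−18=11 bounces.

4 conversions and 11 bounces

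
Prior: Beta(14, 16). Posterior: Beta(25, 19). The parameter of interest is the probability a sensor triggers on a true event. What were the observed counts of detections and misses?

11 detections and 3 misses

Beta is conjugate to the binomial likelihood: posterior = Beta(a+s, b+f).
So s = 25 − 14 = 11 and f = 19 − 16 = 3.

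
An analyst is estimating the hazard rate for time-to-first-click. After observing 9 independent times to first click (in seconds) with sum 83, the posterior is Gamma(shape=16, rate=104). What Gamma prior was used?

Gamma(shape=7, rate=21)

Gamma–exponential conjugacy: posterior shape = α + n, posterior rate = β + Σtᵢ.
So α = 16 − 9 = 7 and β = 104 − 83 = 21.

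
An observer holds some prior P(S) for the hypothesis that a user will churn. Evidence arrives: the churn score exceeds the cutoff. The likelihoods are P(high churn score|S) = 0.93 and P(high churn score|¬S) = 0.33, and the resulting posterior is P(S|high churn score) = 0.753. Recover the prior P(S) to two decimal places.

Bayes' rule in odds form gives O(S|E) = O(S)·[P(E|S)/P(E|¬S)], hence O(S) = O(S|E)/LR.
Posterior odds = 0.753/(1−0.753) = 3.0486. LR = 0.93/0.33 = 2.8182.
Prior odds = 3.0486/2.8182 = 1.0818, so P(S) = 1.0818/(1+1.0818) ≈ 0.52.

P(S) = 0.52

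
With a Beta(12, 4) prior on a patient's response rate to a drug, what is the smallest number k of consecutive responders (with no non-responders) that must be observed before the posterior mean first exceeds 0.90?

k = 25

After k responders and 0 non-responders the posterior is Beta(12+k, 4), with mean (12+k)/(12+4+k).
Set (12+k)/(16+k) > 0.90 and solve: k > (0.90·16 − 12)/(1 − 0.90) = 24.000.
The smallest integer exceeding 24.000 is 25, and checking k=25: (37)/(41) = 0.9024 > 0.90.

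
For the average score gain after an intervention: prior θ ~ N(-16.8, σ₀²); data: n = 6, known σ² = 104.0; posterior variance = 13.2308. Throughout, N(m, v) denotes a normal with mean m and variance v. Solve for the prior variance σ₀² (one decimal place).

Posterior precision equals prior precision plus data precision: 1/σ_n² = 1/σ₀² + n/σ².
So 1/σ₀² = 1/13.2308 − 6/104.0 = 0.075581 − 0.057692 = 0.017889.
Hence σ₀² = 1/0.017889 ≈ 55.9.

σ₀² = 55.9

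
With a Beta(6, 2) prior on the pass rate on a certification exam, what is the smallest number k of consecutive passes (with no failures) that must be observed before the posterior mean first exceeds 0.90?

k = 13

After k passes and 0 failures the posterior is Beta(6+k, 2), with mean (6+k)/(6+2+k).
Set (6+k)/(8+k) > 0.90 and solve: k > (0.90·8 − 6)/(1 − 0.90) = 12.000.
The smallest integer exceeding 12.000 is 13.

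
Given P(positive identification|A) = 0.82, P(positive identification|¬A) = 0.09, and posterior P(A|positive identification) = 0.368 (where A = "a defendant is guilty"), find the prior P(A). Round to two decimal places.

Bayes' rule in odds form gives O(A|E) = O(A)·[P(E|A)/P(E|¬A)], hence O(A) = O(A|E)/LR.
Posterior odds = 0.368/(1−0.368) = 0.5823. LR = 0.82/0.09 = 9.1111.
Prior odds = 0.5823/9.1111 = 0.0639, so P(A) = 0.0639/(1+0.0639) ≈ 0.06.

P(A) = 0.06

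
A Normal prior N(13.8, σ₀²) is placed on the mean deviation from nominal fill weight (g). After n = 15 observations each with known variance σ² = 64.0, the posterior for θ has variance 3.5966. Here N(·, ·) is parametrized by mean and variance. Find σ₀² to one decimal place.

σ₀² = 22.9

Posterior precision equals prior precision plus data precision: 1/σ_n² = 1/σ₀² + n/σ².
So 1/σ₀² = 1/3.5966 − 15/64.0 = 0.278040 − 0.234375 = 0.043665.
Hence σ₀² = 1/0.043665 ≈ 22.9.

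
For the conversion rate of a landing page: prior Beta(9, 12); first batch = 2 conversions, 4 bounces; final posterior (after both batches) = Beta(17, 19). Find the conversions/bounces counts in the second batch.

Sequential conjugate updates are equivalent to a single update on the pooled data, so total successes = posterior α − prior α and total failures = posterior β − prior β.
Total across both batches: 17−9=8 conversions, 19−12=7 bounces.
Subtract the first batch: 8−2=6 conversions and 7−4=3 bounces.

6 conversions and 3 bounces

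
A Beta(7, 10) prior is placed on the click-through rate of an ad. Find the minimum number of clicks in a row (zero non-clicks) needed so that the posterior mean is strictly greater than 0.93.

After k clicks and 0 non-clicks the posterior is Beta(7+k, 10), with mean (7+k)/(7+10+k).
Set (7+k)/(17+k) > 0.93 and solve: k > (0.93·17 − 7)/(1 − 0.93) = 125.857.
The smallest integer exceeding 125.857 is 126.

k = 126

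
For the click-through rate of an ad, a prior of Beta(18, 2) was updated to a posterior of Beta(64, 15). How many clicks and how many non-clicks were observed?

46 clicks and 13 non-clicks

Beta is conjugate to the binomial likelihood: posterior = Beta(α+s, β+f).
Match parameters: s=64−18=46, f=15−2=13.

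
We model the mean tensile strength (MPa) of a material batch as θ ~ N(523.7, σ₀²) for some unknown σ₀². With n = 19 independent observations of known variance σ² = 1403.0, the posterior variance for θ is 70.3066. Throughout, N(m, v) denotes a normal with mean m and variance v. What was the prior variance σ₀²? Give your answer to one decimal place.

Posterior precision equals prior precision plus data precision: 1/σ_n² = 1/σ₀² + n/σ².
So 1/σ₀² = 1/70.3066 − 19/1403.0 = 0.014223 − 0.013542 = 0.000681.
Hence σ₀² = 1/0.000681 ≈ 1468.4.

σ₀² = 1468.4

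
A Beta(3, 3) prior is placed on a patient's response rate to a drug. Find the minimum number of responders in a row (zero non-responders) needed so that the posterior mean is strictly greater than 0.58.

After k responders and 0 non-responders the posterior is Beta(3+k, 3), with mean (3+k)/(3+3+k).
Set (3+k)/(6+k) > 0.58 and solve: k > (0.58·6 − 3)/(1 − 0.58) = 1.143.
The smallest integer exceeding 1.143 is 2, and checking k=2: (5)/(8) = 0.6250 > 0.58.

k = 2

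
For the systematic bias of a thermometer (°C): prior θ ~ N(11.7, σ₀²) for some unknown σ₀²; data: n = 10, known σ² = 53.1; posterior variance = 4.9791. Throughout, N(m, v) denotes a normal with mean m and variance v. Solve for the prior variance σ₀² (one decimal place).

σ₀² = 79.9

Posterior precision equals prior precision plus data precision: 1/σ_n² = 1/σ₀² + n/σ².
So 1/σ₀² = 1/4.9791 − 10/53.1 = 0.200840 − 0.188324 = 0.012516.
Hence σ₀² = 1/0.012516 ≈ 79.9.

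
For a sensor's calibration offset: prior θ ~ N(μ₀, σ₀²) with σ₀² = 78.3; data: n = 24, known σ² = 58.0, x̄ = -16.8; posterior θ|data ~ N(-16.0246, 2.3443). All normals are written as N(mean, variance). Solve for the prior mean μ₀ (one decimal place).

The posterior mean is a precision-weighted average: μ_n = (τ₀μ₀ + τ_data·x̄)/(τ₀+τ_data), with τ₀=1/σ₀² and τ_data=n/σ².
Here τ₀ = 1/78.3 = 0.012771 and τ_data = 24/58.0 = 0.413793, so τ_n = 0.426564.
Rearranging for μ₀: μ₀ = (μ_n·τ_n − τ_data·x̄)/τ₀ = (-16.0246·0.426564 − 0.413793·-16.8) / 0.012771 = 0.116205/0.012771 ≈ 9.1.

μ₀ = 9.1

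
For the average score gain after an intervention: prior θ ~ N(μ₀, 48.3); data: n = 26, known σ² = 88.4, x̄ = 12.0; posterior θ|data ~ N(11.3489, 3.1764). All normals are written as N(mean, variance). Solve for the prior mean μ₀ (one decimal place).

The posterior mean is a precision-weighted average: μ_n = (τ₀μ₀ + τ_data·x̄)/(τ₀+τ_data), with τ₀=1/σ₀² and τ_data=n/σ².
Here τ₀ = 1/48.3 = 0.020704 and τ_data = 26/88.4 = 0.294118, so τ_n = 0.314822.
Rearranging for μ₀: μ₀ = (μ_n·τ_n − τ_data·x̄)/τ₀ = (11.3489·0.314822 − 0.294118·12.0) / 0.020704 = 0.043467/0.020704 ≈ 2.1.

μ₀ = 2.1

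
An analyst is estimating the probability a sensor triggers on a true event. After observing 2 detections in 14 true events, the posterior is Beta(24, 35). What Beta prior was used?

Beta is conjugate to the binomial likelihood: posterior = Beta(a+s, b+f).
So a = 24 − 2 = 22 and b = 35 − 12 = 23.

Beta(22, 23)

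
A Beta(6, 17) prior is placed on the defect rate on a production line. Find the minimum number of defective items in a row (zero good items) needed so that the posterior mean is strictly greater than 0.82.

After k defective items and 0 good items the posterior is Beta(6+k, 17), with mean (6+k)/(6+17+k).
Set (6+k)/(23+k) > 0.82 and solve: k > (0.82·23 − 6)/(1 − 0.82) = 71.444.
The smallest integer exceeding 71.444 is 72.

k = 72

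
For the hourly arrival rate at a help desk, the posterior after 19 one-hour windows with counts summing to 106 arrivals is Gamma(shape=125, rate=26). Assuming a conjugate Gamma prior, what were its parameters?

Gamma–Poisson conjugacy: posterior shape = α + Σxᵢ, posterior rate = β + n.
So α = 125 − 106 = 19 and β = 26 − 19 = 7.

Gamma(shape=19, rate=7)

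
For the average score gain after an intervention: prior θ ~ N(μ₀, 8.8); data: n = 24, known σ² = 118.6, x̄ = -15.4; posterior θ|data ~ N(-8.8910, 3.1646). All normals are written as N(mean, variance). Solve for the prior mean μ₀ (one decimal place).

μ₀ = 2.7

The posterior mean is a precision-weighted average: μ_n = (τ₀μ₀ + τ_data·x̄)/(τ₀+τ_data), with τ₀=1/σ₀² and τ_data=n/σ².
Here τ₀ = 1/8.8 = 0.113636 and τ_data = 24/118.6 = 0.202361, so τ_n = 0.315997.
Rearranging for μ₀: μ₀ = (μ_n·τ_n − τ_data·x̄)/τ₀ = (-8.8910·0.315997 − 0.202361·-15.4) / 0.113636 = 0.306830/0.113636 ≈ 2.7.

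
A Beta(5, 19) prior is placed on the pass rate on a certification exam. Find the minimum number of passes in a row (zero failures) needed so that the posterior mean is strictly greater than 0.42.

k = 9

After k passes and 0 failures the posterior is Beta(5+k, 19), with mean (5+k)/(5+19+k).
Set (5+k)/(24+k) > 0.42 and solve: k > (0.42·24 − 5)/(1 − 0.42) = 8.759.
The smallest integer exceeding 8.759 is 9.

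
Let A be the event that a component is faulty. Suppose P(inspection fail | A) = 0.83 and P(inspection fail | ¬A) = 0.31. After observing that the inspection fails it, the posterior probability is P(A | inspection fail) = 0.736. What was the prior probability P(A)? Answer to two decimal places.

P(A) = 0.51

In odds form, posterior odds = prior odds × likelihood ratio, so prior odds = posterior odds ÷ LR.
Posterior odds = 0.736/(1−0.736) = 2.7879. LR = 0.83/0.31 = 2.6774.
Prior odds = 2.7879/2.6774 = 1.0413, so P(A) = 1.0413/(1+1.0413) ≈ 0.51.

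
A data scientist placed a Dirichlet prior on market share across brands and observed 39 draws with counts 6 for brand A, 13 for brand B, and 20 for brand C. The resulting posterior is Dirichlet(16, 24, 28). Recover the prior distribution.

Dirichlet(10, 11, 8)

For a Dirichlet(α) prior with multinomial counts c, the posterior is Dirichlet(α + c) componentwise.
Subtract each count from the matching posterior parameter: 16−6=10, 24−13=11, 28−20=8.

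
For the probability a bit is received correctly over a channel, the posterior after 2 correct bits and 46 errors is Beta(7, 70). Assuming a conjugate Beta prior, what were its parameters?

A Beta(a, b) prior with s successes and f failures in binomial data gives a Beta(a+s, b+f) posterior.
Subtract the data counts: 7−2=5, 70−46=24.

Beta(5, 24)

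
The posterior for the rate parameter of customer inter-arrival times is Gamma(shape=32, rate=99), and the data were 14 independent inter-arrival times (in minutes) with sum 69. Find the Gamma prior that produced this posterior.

Gamma(shape=18, rate=30)

Gamma–exponential conjugacy: posterior shape = α + n, posterior rate = β + Σtᵢ.
So α = 32 − 14 = 18 and β = 99 − 69 = 30.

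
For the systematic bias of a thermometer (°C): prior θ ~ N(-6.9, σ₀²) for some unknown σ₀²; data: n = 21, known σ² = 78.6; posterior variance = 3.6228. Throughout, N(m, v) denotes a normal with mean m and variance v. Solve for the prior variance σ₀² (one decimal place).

σ₀² = 112.9

Posterior precision equals prior precision plus data precision: 1/σ_n² = 1/σ₀² + n/σ².
So 1/σ₀² = 1/3.6228 − 21/78.6 = 0.276030 − 0.267176 = 0.008854.
Hence σ₀² = 1/0.008854 ≈ 112.9.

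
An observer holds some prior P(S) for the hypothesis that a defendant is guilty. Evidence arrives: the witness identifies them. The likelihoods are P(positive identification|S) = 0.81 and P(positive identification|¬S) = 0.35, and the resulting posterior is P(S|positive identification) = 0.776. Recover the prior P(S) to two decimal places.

Bayes' rule in odds form gives O(S|E) = O(S)·[P(E|S)/P(E|¬S)], hence O(S) = O(S|E)/LR.
Posterior odds = 0.776/(1−0.776) = 3.4643. LR = 0.81/0.35 = 2.3143.
Prior odds = 3.4643/2.3143 = 1.4969, so P(S) = 1.4969/(1+1.4969) ≈ 0.60.

P(S) = 0.60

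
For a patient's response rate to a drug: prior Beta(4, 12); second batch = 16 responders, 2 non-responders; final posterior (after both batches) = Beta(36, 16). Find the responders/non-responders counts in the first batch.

Because Beta–binomial updating is additive in the counts, the combined data contributed (α_post−α_prior, β_post−β_prior) successes and failures.
Total across both batches: 36−4=32 responders, 16−12=4 non-responders.
Subtract the second batch: 32−16=16 responders and 4−2=2 non-responders.

16 responders and 2 non-responders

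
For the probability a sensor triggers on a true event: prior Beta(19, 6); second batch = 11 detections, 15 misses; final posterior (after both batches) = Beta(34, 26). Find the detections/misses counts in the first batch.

4 detections and 5 misses

Sequential conjugate updates are equivalent to a single update on the pooled data, so total successes = posterior α − prior α and total failures = posterior β − prior β.
Total across both batches: 34−19=15 detections, 26−6=20 misses.
Subtract the second batch: 15−11=4 detections and 20−15=5 misses.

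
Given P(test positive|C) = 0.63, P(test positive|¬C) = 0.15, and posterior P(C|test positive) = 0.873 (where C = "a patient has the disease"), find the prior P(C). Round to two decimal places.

Bayes' rule in odds form gives O(C|E) = O(C)·[P(E|C)/P(E|¬C)], hence O(C) = O(C|E)/LR.
Posterior odds = 0.873/(1−0.873) = 6.8740. LR = 0.63/0.15 = 4.2000.
Prior odds = 6.8740/4.2000 = 1.6367, so P(C) = 1.6367/(1+1.6367) ≈ 0.62.

P(C) = 0.62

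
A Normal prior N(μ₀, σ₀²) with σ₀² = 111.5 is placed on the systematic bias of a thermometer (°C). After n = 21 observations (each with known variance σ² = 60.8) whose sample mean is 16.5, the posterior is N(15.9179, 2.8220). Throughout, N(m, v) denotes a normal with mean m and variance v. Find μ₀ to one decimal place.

The posterior mean is a precision-weighted average: μ_n = (τ₀μ₀ + τ_data·x̄)/(τ₀+τ_data), with τ₀=1/σ₀² and τ_data=n/σ².
Here τ₀ = 1/111.5 = 0.008969 and τ_data = 21/60.8 = 0.345395, so τ_n = 0.354364.
Rearranging for μ₀: μ₀ = (μ_n·τ_n − τ_data·x̄)/τ₀ = (15.9179·0.354364 − 0.345395·16.5) / 0.008969 = -0.058287/0.008969 ≈ -6.5.

μ₀ = -6.5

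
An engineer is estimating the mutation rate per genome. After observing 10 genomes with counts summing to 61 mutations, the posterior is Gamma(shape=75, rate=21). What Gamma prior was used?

A Gamma(α, β) prior (rate parametrization) on a Poisson rate with n observations summing to S gives posterior Gamma(α+S, β+n).
So α = 75 − 61 = 14 and β = 21 − 10 = 11.

Gamma(shape=14, rate=11)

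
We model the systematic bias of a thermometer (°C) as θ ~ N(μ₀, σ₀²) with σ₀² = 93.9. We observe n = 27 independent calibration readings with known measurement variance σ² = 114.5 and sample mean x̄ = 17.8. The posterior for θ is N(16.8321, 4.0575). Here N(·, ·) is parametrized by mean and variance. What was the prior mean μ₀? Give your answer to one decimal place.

μ₀ = -4.6

With known observation variance, the Normal–Normal posterior has precision τ_n = τ₀ + n/σ² and mean μ_n = (τ₀μ₀ + (n/σ²)x̄)/τ_n.
Here τ₀ = 1/93.9 = 0.010650 and τ_data = 27/114.5 = 0.235808, so τ_n = 0.246458.
Rearranging for μ₀: μ₀ = (μ_n·τ_n − τ_data·x̄)/τ₀ = (16.8321·0.246458 − 0.235808·17.8) / 0.010650 = -0.048977/0.010650 ≈ -4.6.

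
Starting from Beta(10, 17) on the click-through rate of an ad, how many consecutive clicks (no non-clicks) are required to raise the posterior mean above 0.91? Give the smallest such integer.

After k clicks and 0 non-clicks the posterior is Beta(10+k, 17), with mean (10+k)/(10+17+k).
Set (10+k)/(27+k) > 0.91 and solve: k > (0.91·27 − 10)/(1 − 0.91) = 161.889.
The smallest integer exceeding 161.889 is 162, and checking k=162: (172)/(189) = 0.9101 > 0.91.

k = 162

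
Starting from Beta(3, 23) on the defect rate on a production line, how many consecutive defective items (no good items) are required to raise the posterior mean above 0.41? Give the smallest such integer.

k = 13

After k defective items and 0 good items the posterior is Beta(3+k, 23), with mean (3+k)/(3+23+k).
Set (3+k)/(26+k) > 0.41 and solve: k > (0.41·26 − 3)/(1 − 0.41) = 12.983.
The smallest integer exceeding 12.983 is 13.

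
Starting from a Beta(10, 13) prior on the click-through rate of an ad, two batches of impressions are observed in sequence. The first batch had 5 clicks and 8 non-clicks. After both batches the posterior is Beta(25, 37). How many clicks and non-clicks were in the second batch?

Because Beta–binomial updating is additive in the counts, the combined data contributed (α_post−α_prior, β_post−β_prior) successes and failures.
Total across both batches: 25−10=15 clicks, 37−13=24 non-clicks.
Subtract the first batch: 15−5=10 clicks and 24−8=16 non-clicks.

10 clicks and 16 non-clicks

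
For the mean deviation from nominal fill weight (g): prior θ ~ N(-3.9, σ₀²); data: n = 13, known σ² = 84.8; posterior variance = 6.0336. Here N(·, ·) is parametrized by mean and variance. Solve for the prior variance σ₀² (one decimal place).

σ₀² = 80.4

Posterior precision equals prior precision plus data precision: 1/σ_n² = 1/σ₀² + n/σ².
So 1/σ₀² = 1/6.0336 − 13/84.8 = 0.165739 − 0.153302 = 0.012437.
Hence σ₀² = 1/0.012437 ≈ 80.4.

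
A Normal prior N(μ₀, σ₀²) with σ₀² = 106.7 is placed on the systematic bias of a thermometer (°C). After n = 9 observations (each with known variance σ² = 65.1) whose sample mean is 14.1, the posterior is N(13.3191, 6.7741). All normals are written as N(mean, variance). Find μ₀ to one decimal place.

With known observation variance, the Normal–Normal posterior has precision τ_n = τ₀ + n/σ² and mean μ_n = (τ₀μ₀ + (n/σ²)x̄)/τ_n.
Here τ₀ = 1/106.7 = 0.009372 and τ_data = 9/65.1 = 0.138249, so τ_n = 0.147621.
Rearranging for μ₀: μ₀ = (μ_n·τ_n − τ_data·x̄)/τ₀ = (13.3191·0.147621 − 0.138249·14.1) / 0.009372 = 0.016868/0.009372 ≈ 1.8.

μ₀ = 1.8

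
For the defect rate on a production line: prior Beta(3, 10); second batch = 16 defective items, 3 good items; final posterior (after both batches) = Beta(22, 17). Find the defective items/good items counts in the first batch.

Sequential conjugate updates are equivalent to a single update on the pooled data, so total successes = posterior α − prior α and total failures = posterior β − prior β.
Total across both batches: 22−3=19 defective items, 17−10=7 good items.
Subtract the second batch: 19−16=3 defective items and 7−3=4 good items.

3 defective items and 4 good items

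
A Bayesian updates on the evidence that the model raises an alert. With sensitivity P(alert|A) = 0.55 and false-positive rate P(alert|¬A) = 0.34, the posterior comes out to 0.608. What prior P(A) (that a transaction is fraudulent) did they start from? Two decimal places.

Bayes' rule in odds form gives O(A|E) = O(A)·[P(E|A)/P(E|¬A)], hence O(A) = O(A|E)/LR.
Posterior odds = 0.608/(1−0.608) = 1.5510. LR = 0.55/0.34 = 1.6176.
Prior odds = 1.5510/1.6176 = 0.9588, so P(A) = 0.9588/(1+0.9588) ≈ 0.49.

P(A) = 0.49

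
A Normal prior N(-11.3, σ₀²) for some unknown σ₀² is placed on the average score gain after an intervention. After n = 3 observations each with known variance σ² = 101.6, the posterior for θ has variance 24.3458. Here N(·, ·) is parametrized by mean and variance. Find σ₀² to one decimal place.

σ₀² = 86.6

Posterior precision equals prior precision plus data precision: 1/σ_n² = 1/σ₀² + n/σ².
So 1/σ₀² = 1/24.3458 − 3/101.6 = 0.041075 − 0.029528 = 0.011547.
Hence σ₀² = 1/0.011547 ≈ 86.6.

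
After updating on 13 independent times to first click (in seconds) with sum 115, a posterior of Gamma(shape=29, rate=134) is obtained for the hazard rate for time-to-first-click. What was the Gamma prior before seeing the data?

Gamma–exponential conjugacy: posterior shape = α + n, posterior rate = β + Σtᵢ.
So α = 29 − 13 = 16 and β = 134 − 115 = 19.

Gamma(shape=16, rate=19)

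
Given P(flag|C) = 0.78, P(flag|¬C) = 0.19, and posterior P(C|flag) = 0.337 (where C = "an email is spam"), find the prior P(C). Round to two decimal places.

P(C) = 0.11

Bayes' rule in odds form gives O(C|E) = O(C)·[P(E|C)/P(E|¬C)], hence O(C) = O(C|E)/LR.
Posterior odds = 0.337/(1−0.337) = 0.5083. LR = 0.78/0.19 = 4.1053.
Prior odds = 0.5083/4.1053 = 0.1238, so P(C) = 0.1238/(1+0.1238) ≈ 0.11.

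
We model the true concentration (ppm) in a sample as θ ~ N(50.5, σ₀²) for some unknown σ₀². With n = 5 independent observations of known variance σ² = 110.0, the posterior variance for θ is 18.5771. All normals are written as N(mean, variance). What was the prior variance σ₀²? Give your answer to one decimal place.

σ₀² = 119.4

Posterior precision equals prior precision plus data precision: 1/σ_n² = 1/σ₀² + n/σ².
So 1/σ₀² = 1/18.5771 − 5/110.0 = 0.053830 − 0.045455 = 0.008375.
Hence σ₀² = 1/0.008375 ≈ 119.4.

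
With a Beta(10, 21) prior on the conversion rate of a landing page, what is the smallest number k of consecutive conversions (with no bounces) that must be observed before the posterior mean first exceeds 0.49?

k = 11

After k conversions and 0 bounces the posterior is Beta(10+k, 21), with mean (10+k)/(10+21+k).
Set (10+k)/(31+k) > 0.49 and solve: k > (0.49·31 − 10)/(1 − 0.49) = 10.176.
The smallest integer exceeding 10.176 is 11, and checking k=11: (21)/(42) = 0.5000 > 0.49.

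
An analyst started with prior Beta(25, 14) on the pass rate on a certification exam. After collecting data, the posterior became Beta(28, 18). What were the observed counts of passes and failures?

3 passes and 4 failures

Under Beta–binomial conjugacy the posterior parameters are (a+s, b+f).
So s = 28 − 25 = 3 and f = 18 − 14 = 4.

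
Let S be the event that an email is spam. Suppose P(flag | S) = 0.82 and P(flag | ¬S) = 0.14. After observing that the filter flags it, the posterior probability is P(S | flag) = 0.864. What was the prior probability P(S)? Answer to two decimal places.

Bayes' rule in odds form gives O(S|E) = O(S)·[P(E|S)/P(E|¬S)], hence O(S) = O(S|E)/LR.
Posterior odds = 0.864/(1−0.864) = 6.3529. LR = 0.82/0.14 = 5.8571.
Prior odds = 6.3529/5.8571 = 1.0846, so P(S) = 1.0846/(1+1.0846) ≈ 0.52.

P(S) = 0.52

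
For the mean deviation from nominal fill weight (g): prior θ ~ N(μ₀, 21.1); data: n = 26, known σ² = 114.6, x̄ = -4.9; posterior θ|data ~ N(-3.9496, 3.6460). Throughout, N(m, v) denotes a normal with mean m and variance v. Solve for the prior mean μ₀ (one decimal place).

μ₀ = 0.6

The posterior mean is a precision-weighted average: μ_n = (τ₀μ₀ + τ_data·x̄)/(τ₀+τ_data), with τ₀=1/σ₀² and τ_data=n/σ².
Here τ₀ = 1/21.1 = 0.047393 and τ_data = 26/114.6 = 0.226876, so τ_n = 0.274269.
Rearranging for μ₀: μ₀ = (μ_n·τ_n − τ_data·x̄)/τ₀ = (-3.9496·0.274269 − 0.226876·-4.9) / 0.047393 = 0.028440/0.047393 ≈ 0.6.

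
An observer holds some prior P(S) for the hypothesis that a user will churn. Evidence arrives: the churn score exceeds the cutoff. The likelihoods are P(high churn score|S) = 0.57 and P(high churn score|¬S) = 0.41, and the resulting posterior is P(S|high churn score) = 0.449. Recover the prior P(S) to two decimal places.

P(S) = 0.37

Bayes' rule in odds form gives O(S|E) = O(S)·[P(E|S)/P(E|¬S)], hence O(S) = O(S|E)/LR.
Posterior odds = 0.449/(1−0.449) = 0.8149. LR = 0.57/0.41 = 1.3902.
Prior odds = 0.8149/1.3902 = 0.5862, so P(S) = 0.5862/(1+0.5862) ≈ 0.37.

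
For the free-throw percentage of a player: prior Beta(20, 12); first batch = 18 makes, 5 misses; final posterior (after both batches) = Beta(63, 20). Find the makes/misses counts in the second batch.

Because Beta–binomial updating is additive in the counts, the combined data contributed (α_post−α_prior, β_post−β_prior) successes and failures.
Total across both batches: 63−20=43 makes, 20−12=8 misses.
Subtract the first batch: 43−18=25 makes and 8−5=3 misses.

25 makes and 3 misses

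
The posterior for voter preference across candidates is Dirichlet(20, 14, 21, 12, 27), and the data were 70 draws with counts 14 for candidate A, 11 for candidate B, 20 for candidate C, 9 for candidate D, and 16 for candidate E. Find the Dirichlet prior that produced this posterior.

Dirichlet(6, 3, 1, 3, 11)

For a Dirichlet(α) prior with multinomial counts c, the posterior is Dirichlet(α + c) componentwise.
Subtract each count from the matching posterior parameter: 20−14=6, 14−11=3, 21−20=1, 12−9=3, 27−16=11.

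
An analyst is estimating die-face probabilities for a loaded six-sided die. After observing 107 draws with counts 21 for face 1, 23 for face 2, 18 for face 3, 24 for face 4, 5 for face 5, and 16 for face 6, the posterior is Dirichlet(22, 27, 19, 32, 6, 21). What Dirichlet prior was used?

Dirichlet(1, 4, 1, 8, 1, 5)

For a Dirichlet(α) prior with multinomial counts c, the posterior is Dirichlet(α + c) componentwise.
Subtract each count from the matching posterior parameter: 22−21=1, 27−23=4, 19−18=1, 32−24=8, 6−5=1, 21−16=5.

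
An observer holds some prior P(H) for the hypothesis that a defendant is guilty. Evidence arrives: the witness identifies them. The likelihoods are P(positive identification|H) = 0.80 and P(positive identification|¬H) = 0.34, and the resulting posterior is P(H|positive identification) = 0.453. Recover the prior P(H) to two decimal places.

P(H) = 0.26

Bayes' rule in odds form gives O(H|E) = O(H)·[P(E|H)/P(E|¬H)], hence O(H) = O(H|E)/LR.
Posterior odds = 0.453/(1−0.453) = 0.8282. LR = 0.80/0.34 = 2.3529.
Prior odds = 0.8282/2.3529 = 0.3520, so P(H) = 0.3520/(1+0.3520) ≈ 0.26.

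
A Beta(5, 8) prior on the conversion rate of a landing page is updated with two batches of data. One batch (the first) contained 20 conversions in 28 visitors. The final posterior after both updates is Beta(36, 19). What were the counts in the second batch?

Sequential conjugate updates are equivalent to a single update on the pooled data, so total successes = posterior α − prior α and total failures = posterior β − prior β.
Total across both batches: 36−5=31 conversions, 19−8=11 bounces.
Subtract the first batch: 31−20=11 conversions and 11−8=3 bounces.

11 conversions and 3 bounces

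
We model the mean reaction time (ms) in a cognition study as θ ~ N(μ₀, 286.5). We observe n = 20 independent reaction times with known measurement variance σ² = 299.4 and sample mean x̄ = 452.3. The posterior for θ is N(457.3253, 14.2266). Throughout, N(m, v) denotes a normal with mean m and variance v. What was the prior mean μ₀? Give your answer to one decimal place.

The posterior mean is a precision-weighted average: μ_n = (τ₀μ₀ + τ_data·x̄)/(τ₀+τ_data), with τ₀=1/σ₀² and τ_data=n/σ².
Here τ₀ = 1/286.5 = 0.003490 and τ_data = 20/299.4 = 0.066800, so τ_n = 0.070290.
Rearranging for μ₀: μ₀ = (μ_n·τ_n − τ_data·x̄)/τ₀ = (457.3253·0.070290 − 0.066800·452.3) / 0.003490 = 1.931755/0.003490 ≈ 553.5.

μ₀ = 553.5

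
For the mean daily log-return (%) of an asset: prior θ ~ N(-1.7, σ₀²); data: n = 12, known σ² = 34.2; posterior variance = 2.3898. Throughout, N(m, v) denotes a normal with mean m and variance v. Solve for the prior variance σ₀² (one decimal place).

σ₀² = 14.8

For the Normal–Normal model with known σ², precisions add: τ_n = τ₀ + n/σ².
So 1/σ₀² = 1/2.3898 − 12/34.2 = 0.418445 − 0.350877 = 0.067568.
Hence σ₀² = 1/0.067568 ≈ 14.8.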